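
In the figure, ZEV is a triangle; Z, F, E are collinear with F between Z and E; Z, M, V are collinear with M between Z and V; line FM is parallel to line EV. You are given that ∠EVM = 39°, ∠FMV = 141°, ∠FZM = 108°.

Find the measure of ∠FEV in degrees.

1. ∠EVZ = 39°  [M on ray VZ]
2. ∠EZV = 108°  [F on ZE, M on ZV]
3. ∠VEZ = 33°  [△ZEV]
4. ∠FEV = 33°  [F on ray EZ]

∠FEV = 33°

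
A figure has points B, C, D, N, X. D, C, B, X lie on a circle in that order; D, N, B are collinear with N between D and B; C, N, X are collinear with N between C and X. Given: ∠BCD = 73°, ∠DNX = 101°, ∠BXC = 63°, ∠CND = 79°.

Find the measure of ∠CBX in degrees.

∠CBX = 82°

1. ∠BXD = 107°  [cyclic DCBX, opposite ∠C+∠X]
2. ∠BNX = 79°  [linear pair at N on DB]
3. ∠DBX = 38°  [△BNX]
4. ∠BDX = 35°  [△DBX]
5. ∠BCX = 35°  [same arc BX]
6. ∠CBX = 82°  [△CBX]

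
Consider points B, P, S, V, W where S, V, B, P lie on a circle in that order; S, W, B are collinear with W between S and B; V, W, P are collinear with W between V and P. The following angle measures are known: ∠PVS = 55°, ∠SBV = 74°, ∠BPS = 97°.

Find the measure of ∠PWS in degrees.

1. ∠PBS = 55°  [same arc SP]
2. ∠SPV = 74°  [same arc SV]
3. ∠BSP = 28°  [△SBP]
4. ∠PWS = 78°  [△SWP]

∠PWS = 78°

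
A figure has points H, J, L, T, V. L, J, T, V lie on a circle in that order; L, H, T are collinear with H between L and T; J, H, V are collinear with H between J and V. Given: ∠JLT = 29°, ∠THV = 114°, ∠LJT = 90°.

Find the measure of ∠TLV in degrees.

1. ∠JTL = 61°  [△LJT]
2. ∠LHV = 66°  [linear pair at H on LT]
3. ∠JVL = 61°  [same arc LJ]
4. ∠TLV = 53°  [△LHV]

∠TLV = 53°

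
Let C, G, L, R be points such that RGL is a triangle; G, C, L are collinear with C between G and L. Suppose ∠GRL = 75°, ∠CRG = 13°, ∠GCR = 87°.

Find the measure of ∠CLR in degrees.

1. ∠CGR = 80°  [△RGC]
2. ∠LGR = 80°  [C on ray GL]
3. ∠GLR = 25°  [△RGL]
4. ∠CLR = 25°  [C on ray LG]

∠CLR = 25°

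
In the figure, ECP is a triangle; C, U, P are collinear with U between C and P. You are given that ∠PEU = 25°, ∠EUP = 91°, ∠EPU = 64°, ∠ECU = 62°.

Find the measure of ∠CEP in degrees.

1. ∠CPE = 64°  [U on ray PC]
2. ∠ECP = 62°  [U on ray CP]
3. ∠CEP = 54°  [△ECP]

∠CEP = 54°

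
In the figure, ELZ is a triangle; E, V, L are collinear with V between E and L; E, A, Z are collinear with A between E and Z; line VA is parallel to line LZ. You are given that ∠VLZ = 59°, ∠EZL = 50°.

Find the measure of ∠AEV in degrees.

∠AEV = 71°

1. ∠ELZ = 59°  [V on ray LE]
2. ∠LEZ = 71°  [△ELZ]
3. ∠AEV = 71°  [V on EL, A on EZ]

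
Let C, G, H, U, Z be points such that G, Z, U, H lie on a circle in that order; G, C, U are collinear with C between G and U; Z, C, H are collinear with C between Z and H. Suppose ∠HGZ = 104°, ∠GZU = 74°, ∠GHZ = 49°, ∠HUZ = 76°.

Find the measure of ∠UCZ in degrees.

∠UCZ = 84°

1. ∠GZH = 27°  [△GZH]
2. ∠GHU = 106°  [cyclic GZUH, opposite ∠Z+∠H]
3. ∠GUZ = 49°  [same arc GZ]
4. ∠GUH = 27°  [same arc GH]
5. ∠HGU = 47°  [△GUH]
6. ∠HZU = 47°  [same arc UH]
7. ∠UCZ = 84°  [△ZCU]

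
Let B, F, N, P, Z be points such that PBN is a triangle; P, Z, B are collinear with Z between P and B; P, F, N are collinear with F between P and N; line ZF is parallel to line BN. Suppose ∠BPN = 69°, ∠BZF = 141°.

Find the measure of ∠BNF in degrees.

1. ∠FPZ = 69°  [Z on PB, F on PN]
2. ∠FZP = 39°  [linear pair at Z on PB]
3. ∠PFZ = 72°  [△PZF]
4. ∠NFZ = 108°  [linear pair at F on PN]
5. ∠BNF = 72°  [ZF∥BN, co-interior at N–F]

∠BNF = 72°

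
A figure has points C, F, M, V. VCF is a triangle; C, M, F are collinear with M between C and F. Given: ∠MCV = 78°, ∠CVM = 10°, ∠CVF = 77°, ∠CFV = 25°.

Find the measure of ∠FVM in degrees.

1. ∠CMV = 92°  [△VCM]
2. ∠MFV = 25°  [M on ray FC]
3. ∠FMV = 88°  [linear pair at M on CF]
4. ∠FVM = 67°  [△VMF]

∠FVM = 67°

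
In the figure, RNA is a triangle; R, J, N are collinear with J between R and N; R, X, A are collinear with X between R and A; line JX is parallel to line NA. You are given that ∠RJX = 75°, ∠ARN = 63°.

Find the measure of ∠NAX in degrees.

1. ∠ANR = 75°  [JX∥NA, corresponding at J]
2. ∠NAR = 42°  [△RNA]
3. ∠NAX = 42°  [X on ray AR]

∠NAX = 42°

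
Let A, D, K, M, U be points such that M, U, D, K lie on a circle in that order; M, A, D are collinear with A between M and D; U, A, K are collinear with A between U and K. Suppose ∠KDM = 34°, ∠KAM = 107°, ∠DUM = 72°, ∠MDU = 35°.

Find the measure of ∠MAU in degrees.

1. ∠KUM = 34°  [same arc MK]
2. ∠DMU = 73°  [△MUD]
3. ∠MAU = 73°  [△MAU]

∠MAU = 73°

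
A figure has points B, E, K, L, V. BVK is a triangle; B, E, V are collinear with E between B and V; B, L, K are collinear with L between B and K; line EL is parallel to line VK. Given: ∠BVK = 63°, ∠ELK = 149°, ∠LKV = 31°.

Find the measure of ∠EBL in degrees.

1. ∠BEL = 63°  [EL∥VK, corresponding at E]
2. ∠BLE = 31°  [linear pair at L on BK]
3. ∠EBL = 86°  [△BEL]

∠EBL = 86°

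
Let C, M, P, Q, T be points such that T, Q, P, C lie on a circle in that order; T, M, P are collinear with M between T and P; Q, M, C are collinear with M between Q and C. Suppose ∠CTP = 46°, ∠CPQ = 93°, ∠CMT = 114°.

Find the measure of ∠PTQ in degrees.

∠PTQ = 41°

1. ∠CQP = 46°  [same arc PC]
2. ∠PCQ = 41°  [△QPC]
3. ∠PTQ = 41°  [same arc QP]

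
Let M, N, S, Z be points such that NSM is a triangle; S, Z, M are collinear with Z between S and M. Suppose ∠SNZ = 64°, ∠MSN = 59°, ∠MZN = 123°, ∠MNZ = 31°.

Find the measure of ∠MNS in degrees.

1. ∠NMZ = 26°  [△NZM]
2. ∠NMS = 26°  [Z on ray MS]
3. ∠MNS = 95°  [△NSM]

∠MNS = 95°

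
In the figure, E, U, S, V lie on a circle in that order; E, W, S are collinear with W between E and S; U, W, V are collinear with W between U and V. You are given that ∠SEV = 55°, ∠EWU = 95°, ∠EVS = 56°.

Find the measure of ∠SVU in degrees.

∠SVU = 16°

1. ∠ESV = 69°  [△ESV]
2. ∠SWV = 95°  [vertical angles at W]
3. ∠SVU = 16°  [△SWV]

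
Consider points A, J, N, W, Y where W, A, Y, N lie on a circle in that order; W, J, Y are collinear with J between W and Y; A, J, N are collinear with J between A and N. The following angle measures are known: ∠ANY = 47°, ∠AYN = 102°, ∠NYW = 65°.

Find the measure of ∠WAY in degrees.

1. ∠NAY = 31°  [△AYN]
2. ∠NWY = 31°  [same arc YN]
3. ∠WNY = 84°  [△WYN]
4. ∠WAY = 96°  [cyclic WAYN, opposite ∠A+∠N]

∠WAY = 96°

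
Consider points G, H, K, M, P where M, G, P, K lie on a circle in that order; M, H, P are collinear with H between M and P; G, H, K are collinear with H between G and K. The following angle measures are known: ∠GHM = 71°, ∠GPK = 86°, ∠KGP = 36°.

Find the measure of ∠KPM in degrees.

∠KPM = 51°

1. ∠KHP = 71°  [vertical angles at H]
2. ∠GKP = 58°  [△GPK]
3. ∠KPM = 51°  [△PHK]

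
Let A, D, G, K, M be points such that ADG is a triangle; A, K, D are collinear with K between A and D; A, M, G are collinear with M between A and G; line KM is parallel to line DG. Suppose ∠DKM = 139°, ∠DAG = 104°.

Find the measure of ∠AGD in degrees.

∠AGD = 35°

1. ∠AKM = 41°  [linear pair at K on AD]
2. ∠KAM = 104°  [K on AD, M on AG]
3. ∠AMK = 35°  [△AKM]
4. ∠AGD = 35°  [KM∥DG, corresponding at M]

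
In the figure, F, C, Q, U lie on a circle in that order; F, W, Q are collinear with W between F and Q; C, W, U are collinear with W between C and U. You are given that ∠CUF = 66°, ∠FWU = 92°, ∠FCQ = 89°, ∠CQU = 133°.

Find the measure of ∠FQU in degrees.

1. ∠QFU = 22°  [△FWU]
2. ∠FUQ = 91°  [cyclic FCQU, opposite ∠C+∠U]
3. ∠FQU = 67°  [△FQU]

∠FQU = 67°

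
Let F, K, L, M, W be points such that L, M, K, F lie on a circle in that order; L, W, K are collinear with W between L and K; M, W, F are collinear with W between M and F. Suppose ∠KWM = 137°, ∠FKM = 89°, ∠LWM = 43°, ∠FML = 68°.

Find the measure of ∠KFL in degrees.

1. ∠FWL = 137°  [vertical angles at W]
2. ∠FLM = 91°  [cyclic LMKF, opposite ∠L+∠K]
3. ∠FKL = 68°  [same arc LF]
4. ∠LFM = 21°  [△LMF]
5. ∠FLK = 22°  [△LWF]
6. ∠KFL = 90°  [△LKF]

∠KFL = 90°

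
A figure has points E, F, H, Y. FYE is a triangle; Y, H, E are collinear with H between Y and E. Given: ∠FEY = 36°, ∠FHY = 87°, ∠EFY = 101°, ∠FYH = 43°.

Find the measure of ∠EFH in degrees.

∠EFH = 51°

1. ∠FEH = 36°  [H on ray EY]
2. ∠EHF = 93°  [linear pair at H on YE]
3. ∠EFH = 51°  [△FHE]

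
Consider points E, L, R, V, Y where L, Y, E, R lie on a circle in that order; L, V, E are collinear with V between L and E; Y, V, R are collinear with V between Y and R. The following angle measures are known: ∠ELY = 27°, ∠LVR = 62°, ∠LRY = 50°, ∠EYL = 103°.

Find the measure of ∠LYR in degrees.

1. ∠ERY = 27°  [same arc YE]
2. ∠EVR = 118°  [linear pair at V on LE]
3. ∠LER = 35°  [△EVR]
4. ∠LYR = 35°  [same arc LR]

∠LYR = 35°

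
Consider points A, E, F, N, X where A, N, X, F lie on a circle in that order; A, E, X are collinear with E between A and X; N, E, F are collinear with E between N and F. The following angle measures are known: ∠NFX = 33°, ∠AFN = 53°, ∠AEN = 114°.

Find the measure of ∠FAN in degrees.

1. ∠NAX = 33°  [same arc NX]
2. ∠ANF = 33°  [△AEN]
3. ∠FAN = 94°  [△ANF]

∠FAN = 94°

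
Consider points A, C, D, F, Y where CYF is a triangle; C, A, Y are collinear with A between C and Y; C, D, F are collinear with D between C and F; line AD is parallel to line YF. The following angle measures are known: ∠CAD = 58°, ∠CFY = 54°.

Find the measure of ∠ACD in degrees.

1. ∠CYF = 58°  [AD∥YF, corresponding at A]
2. ∠FCY = 68°  [△CYF]
3. ∠ACD = 68°  [A on CY, D on CF]

∠ACD = 68°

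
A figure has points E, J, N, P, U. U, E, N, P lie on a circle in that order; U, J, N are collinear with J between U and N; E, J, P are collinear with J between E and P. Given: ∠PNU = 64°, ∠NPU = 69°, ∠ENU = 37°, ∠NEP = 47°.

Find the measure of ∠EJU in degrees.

∠EJU = 84°

1. ∠PEU = 64°  [same arc UP]
2. ∠NEU = 111°  [cyclic UENP, opposite ∠E+∠P]
3. ∠EUN = 32°  [△UEN]
4. ∠EJU = 84°  [△UJE]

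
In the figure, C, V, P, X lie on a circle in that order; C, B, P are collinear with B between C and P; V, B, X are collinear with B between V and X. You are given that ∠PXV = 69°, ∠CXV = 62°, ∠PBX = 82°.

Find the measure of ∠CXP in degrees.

∠CXP = 131°

1. ∠PCV = 69°  [same arc VP]
2. ∠CPV = 62°  [same arc CV]
3. ∠CVP = 49°  [△CVP]
4. ∠CXP = 131°  [cyclic CVPX, opposite ∠V+∠X]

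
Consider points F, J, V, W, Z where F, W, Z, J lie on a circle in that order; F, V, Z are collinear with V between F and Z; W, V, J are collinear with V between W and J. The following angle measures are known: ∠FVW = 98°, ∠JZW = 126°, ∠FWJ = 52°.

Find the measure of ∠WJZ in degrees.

1. ∠JVZ = 98°  [vertical angles at V]
2. ∠FZJ = 52°  [same arc FJ]
3. ∠WJZ = 30°  [△ZVJ]

∠WJZ = 30°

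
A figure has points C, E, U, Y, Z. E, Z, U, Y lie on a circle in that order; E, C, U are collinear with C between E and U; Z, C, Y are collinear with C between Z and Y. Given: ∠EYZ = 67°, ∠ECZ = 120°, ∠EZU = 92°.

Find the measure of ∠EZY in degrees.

∠EZY = 39°

1. ∠EUZ = 67°  [same arc EZ]
2. ∠UEZ = 21°  [△EZU]
3. ∠EZY = 39°  [△ECZ]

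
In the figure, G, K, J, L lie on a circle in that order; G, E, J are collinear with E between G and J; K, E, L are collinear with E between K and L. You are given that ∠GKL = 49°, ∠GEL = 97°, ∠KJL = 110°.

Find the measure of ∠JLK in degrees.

∠JLK = 48°

1. ∠GJL = 49°  [same arc GL]
2. ∠JEL = 83°  [linear pair at E on GJ]
3. ∠JLK = 48°  [△JEL]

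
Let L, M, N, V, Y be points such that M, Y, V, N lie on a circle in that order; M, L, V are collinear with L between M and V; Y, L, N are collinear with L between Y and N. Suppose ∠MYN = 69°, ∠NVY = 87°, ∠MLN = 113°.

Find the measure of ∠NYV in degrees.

1. ∠MVN = 69°  [same arc MN]
2. ∠NLV = 67°  [linear pair at L on MV]
3. ∠VNY = 44°  [△VLN]
4. ∠NYV = 49°  [△YVN]

∠NYV = 49°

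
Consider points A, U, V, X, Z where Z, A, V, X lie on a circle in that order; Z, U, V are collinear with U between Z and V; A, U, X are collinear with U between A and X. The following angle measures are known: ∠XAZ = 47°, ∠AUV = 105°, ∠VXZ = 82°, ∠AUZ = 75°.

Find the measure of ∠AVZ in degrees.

∠AVZ = 24°

1. ∠AZV = 58°  [△ZUA]
2. ∠VAZ = 98°  [cyclic ZAVX, opposite ∠A+∠X]
3. ∠AVZ = 24°  [△ZAV]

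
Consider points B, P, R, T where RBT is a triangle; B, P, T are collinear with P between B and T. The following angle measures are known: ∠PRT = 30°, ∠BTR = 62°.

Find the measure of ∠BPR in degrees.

1. ∠PTR = 62°  [P on ray TB]
2. ∠RPT = 88°  [△RPT]
3. ∠BPR = 92°  [linear pair at P on BT]

∠BPR = 92°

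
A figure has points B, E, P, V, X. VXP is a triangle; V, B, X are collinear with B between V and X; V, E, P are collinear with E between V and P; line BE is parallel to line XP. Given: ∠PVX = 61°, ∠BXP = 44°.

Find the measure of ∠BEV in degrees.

∠BEV = 75°

1. ∠PXV = 44°  [B on ray XV]
2. ∠VPX = 75°  [△VXP]
3. ∠BEV = 75°  [BE∥XP, corresponding at E]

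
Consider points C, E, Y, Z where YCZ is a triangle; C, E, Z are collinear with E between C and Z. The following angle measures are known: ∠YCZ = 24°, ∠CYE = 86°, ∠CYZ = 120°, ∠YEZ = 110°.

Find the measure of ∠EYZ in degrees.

1. ∠CZY = 36°  [△YCZ]
2. ∠EZY = 36°  [E on ray ZC]
3. ∠EYZ = 34°  [△YEZ]

∠EYZ = 34°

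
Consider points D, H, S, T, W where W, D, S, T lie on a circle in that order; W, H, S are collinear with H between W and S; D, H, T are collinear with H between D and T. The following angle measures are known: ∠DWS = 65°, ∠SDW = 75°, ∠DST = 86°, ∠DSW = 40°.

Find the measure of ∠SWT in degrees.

∠SWT = 29°

1. ∠DTS = 65°  [same arc DS]
2. ∠SDT = 29°  [△DST]
3. ∠SWT = 29°  [same arc ST]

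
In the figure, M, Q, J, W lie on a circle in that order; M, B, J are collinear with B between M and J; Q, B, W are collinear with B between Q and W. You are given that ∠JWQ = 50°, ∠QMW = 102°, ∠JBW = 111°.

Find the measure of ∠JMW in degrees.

∠JMW = 52°

1. ∠QJW = 78°  [cyclic MQJW, opposite ∠M+∠J]
2. ∠JQW = 52°  [△QJW]
3. ∠JMW = 52°  [same arc JW]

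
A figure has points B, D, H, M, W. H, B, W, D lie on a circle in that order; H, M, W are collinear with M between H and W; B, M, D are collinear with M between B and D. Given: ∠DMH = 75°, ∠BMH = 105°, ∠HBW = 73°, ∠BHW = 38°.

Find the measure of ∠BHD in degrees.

∠BHD = 74°

1. ∠DBH = 37°  [△HMB]
2. ∠BWH = 69°  [△HBW]
3. ∠BDH = 69°  [same arc HB]
4. ∠BHD = 74°  [△HBD]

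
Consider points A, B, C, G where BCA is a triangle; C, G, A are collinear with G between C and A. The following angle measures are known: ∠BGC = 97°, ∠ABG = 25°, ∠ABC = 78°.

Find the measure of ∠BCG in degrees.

1. ∠AGB = 83°  [linear pair at G on CA]
2. ∠BAG = 72°  [△BGA]
3. ∠BAC = 72°  [G on ray AC]
4. ∠ACB = 30°  [△BCA]
5. ∠BCG = 30°  [G on ray CA]

∠BCG = 30°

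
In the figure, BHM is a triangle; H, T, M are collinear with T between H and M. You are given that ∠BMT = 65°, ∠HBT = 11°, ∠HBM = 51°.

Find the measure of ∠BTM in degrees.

∠BTM = 75°

1. ∠BMH = 65°  [T on ray MH]
2. ∠BHM = 64°  [△BHM]
3. ∠BHT = 64°  [T on ray HM]
4. ∠BTH = 105°  [△BHT]
5. ∠BTM = 75°  [linear pair at T on HM]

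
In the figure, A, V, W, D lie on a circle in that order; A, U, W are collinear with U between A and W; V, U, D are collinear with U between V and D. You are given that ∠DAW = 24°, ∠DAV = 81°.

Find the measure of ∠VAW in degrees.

1. ∠DVW = 24°  [same arc WD]
2. ∠DWV = 99°  [cyclic AVWD, opposite ∠A+∠W]
3. ∠VDW = 57°  [△VWD]
4. ∠VAW = 57°  [same arc VW]

∠VAW = 57°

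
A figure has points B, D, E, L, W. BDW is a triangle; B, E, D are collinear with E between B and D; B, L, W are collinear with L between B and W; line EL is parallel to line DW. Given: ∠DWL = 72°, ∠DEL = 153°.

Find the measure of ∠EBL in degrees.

∠EBL = 81°

1. ∠BWD = 72°  [L on ray WB]
2. ∠BEL = 27°  [linear pair at E on BD]
3. ∠BLE = 72°  [EL∥DW, corresponding at L]
4. ∠EBL = 81°  [△BEL]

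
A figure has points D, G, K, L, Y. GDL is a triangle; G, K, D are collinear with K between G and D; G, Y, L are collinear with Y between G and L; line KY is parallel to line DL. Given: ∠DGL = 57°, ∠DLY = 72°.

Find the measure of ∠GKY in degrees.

1. ∠DLG = 72°  [Y on ray LG]
2. ∠GDL = 51°  [△GDL]
3. ∠GKY = 51°  [KY∥DL, corresponding at K]

∠GKY = 51°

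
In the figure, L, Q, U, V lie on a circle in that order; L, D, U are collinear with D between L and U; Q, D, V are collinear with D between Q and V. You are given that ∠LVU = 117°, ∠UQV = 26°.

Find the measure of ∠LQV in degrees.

∠LQV = 37°

1. ∠ULV = 26°  [same arc UV]
2. ∠LUV = 37°  [△LUV]
3. ∠LQV = 37°  [same arc LV]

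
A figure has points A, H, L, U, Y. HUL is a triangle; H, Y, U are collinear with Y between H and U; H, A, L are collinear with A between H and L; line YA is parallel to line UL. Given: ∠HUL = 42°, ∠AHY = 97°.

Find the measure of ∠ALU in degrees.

∠ALU = 41°

1. ∠AYH = 42°  [YA∥UL, corresponding at Y]
2. ∠HAY = 41°  [△HYA]
3. ∠LAY = 139°  [linear pair at A on HL]
4. ∠ALU = 41°  [YA∥UL, co-interior at L–A]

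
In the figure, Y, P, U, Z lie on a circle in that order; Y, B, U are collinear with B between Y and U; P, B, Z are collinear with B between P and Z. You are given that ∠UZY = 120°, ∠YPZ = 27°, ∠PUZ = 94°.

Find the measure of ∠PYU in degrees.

∠PYU = 53°

1. ∠UPY = 60°  [cyclic YPUZ, opposite ∠P+∠Z]
2. ∠PYZ = 86°  [cyclic YPUZ, opposite ∠Y+∠U]
3. ∠PZY = 67°  [△YPZ]
4. ∠PUY = 67°  [same arc YP]
5. ∠PYU = 53°  [△YPU]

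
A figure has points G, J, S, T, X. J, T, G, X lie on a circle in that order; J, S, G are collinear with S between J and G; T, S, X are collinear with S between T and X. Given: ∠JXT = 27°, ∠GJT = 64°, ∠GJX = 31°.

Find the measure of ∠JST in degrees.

1. ∠JGT = 27°  [same arc JT]
2. ∠GTX = 31°  [same arc GX]
3. ∠GST = 122°  [△TSG]
4. ∠JST = 58°  [linear pair at S on JG]

∠JST = 58°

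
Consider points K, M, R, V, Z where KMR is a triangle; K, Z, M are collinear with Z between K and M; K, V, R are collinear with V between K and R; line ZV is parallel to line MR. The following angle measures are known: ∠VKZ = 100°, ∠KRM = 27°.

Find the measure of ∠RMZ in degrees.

∠RMZ = 53°

1. ∠MKR = 100°  [Z on KM, V on KR]
2. ∠KMR = 53°  [△KMR]
3. ∠RMZ = 53°  [Z on ray MK]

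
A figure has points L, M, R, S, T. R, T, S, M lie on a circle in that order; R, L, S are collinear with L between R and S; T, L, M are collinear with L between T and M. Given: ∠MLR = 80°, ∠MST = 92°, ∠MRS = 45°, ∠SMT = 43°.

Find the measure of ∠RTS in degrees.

∠RTS = 82°

1. ∠SLT = 80°  [vertical angles at L]
2. ∠MTS = 45°  [△TSM]
3. ∠SRT = 43°  [same arc TS]
4. ∠RST = 55°  [△TLS]
5. ∠RTS = 82°  [△RTS]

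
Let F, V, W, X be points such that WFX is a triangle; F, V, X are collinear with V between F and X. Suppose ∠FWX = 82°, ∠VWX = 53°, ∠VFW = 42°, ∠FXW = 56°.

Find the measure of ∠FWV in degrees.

1. ∠VXW = 56°  [V on ray XF]
2. ∠WVX = 71°  [△WVX]
3. ∠FVW = 109°  [linear pair at V on FX]
4. ∠FWV = 29°  [△WFV]

∠FWV = 29°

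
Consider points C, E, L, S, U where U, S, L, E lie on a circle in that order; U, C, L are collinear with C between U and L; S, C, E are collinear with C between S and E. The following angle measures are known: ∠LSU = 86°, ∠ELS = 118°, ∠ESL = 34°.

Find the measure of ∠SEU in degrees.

1. ∠LEU = 94°  [cyclic USLE, opposite ∠S+∠E]
2. ∠EUS = 62°  [cyclic USLE, opposite ∠U+∠L]
3. ∠EUL = 34°  [same arc LE]
4. ∠ELU = 52°  [△ULE]
5. ∠ESU = 52°  [same arc UE]
6. ∠SEU = 66°  [△USE]

∠SEU = 66°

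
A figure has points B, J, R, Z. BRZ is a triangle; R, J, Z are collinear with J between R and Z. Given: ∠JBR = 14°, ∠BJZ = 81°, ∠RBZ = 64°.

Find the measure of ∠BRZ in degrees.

1. ∠BJR = 99°  [linear pair at J on RZ]
2. ∠BRJ = 67°  [△BRJ]
3. ∠BRZ = 67°  [J on ray RZ]

∠BRZ = 67°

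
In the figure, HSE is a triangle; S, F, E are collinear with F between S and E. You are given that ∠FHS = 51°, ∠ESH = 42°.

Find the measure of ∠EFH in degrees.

∠EFH = 93°

1. ∠FSH = 42°  [F on ray SE]
2. ∠HFS = 87°  [△HSF]
3. ∠EFH = 93°  [linear pair at F on SE]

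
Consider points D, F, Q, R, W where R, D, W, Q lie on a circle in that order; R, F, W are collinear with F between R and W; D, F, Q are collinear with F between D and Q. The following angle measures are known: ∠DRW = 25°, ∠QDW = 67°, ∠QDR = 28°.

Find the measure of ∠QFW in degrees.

∠QFW = 127°

1. ∠DQW = 25°  [same arc DW]
2. ∠QWR = 28°  [same arc RQ]
3. ∠QFW = 127°  [△WFQ]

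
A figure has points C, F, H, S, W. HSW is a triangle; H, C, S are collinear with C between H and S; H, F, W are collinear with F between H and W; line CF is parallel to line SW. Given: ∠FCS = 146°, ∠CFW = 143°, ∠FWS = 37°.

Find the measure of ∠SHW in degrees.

∠SHW = 109°

1. ∠FCH = 34°  [linear pair at C on HS]
2. ∠HWS = 37°  [F on ray WH]
3. ∠HSW = 34°  [CF∥SW, corresponding at C]
4. ∠SHW = 109°  [△HSW]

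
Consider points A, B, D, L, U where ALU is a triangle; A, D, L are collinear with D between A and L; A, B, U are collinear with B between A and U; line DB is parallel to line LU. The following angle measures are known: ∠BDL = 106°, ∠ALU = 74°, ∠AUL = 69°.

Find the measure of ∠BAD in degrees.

∠BAD = 37°

1. ∠ADB = 74°  [linear pair at D on AL]
2. ∠ABD = 69°  [DB∥LU, corresponding at B]
3. ∠BAD = 37°  [△ADB]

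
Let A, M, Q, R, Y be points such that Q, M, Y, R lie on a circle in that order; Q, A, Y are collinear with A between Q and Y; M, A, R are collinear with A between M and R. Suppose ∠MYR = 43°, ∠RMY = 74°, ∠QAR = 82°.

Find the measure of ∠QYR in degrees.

∠QYR = 19°

1. ∠MRY = 63°  [△MYR]
2. ∠RAY = 98°  [linear pair at A on QY]
3. ∠QYR = 19°  [△YAR]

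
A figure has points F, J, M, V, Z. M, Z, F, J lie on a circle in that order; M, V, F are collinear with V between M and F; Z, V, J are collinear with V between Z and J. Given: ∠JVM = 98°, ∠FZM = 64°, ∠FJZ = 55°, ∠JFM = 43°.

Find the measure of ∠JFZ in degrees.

∠JFZ = 104°

1. ∠FJM = 116°  [cyclic MZFJ, opposite ∠Z+∠J]
2. ∠FMJ = 21°  [△MFJ]
3. ∠FZJ = 21°  [same arc FJ]
4. ∠JFZ = 104°  [△ZFJ]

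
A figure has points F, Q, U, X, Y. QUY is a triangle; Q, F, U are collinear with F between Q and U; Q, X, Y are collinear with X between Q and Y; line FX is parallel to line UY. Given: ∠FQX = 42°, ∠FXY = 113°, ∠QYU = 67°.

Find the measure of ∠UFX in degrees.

∠UFX = 109°

1. ∠FXQ = 67°  [linear pair at X on QY]
2. ∠QFX = 71°  [△QFX]
3. ∠UFX = 109°  [linear pair at F on QU]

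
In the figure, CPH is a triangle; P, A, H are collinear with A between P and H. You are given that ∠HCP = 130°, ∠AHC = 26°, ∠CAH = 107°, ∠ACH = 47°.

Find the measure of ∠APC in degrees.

1. ∠CHP = 26°  [A on ray HP]
2. ∠CPH = 24°  [△CPH]
3. ∠APC = 24°  [A on ray PH]

∠APC = 24°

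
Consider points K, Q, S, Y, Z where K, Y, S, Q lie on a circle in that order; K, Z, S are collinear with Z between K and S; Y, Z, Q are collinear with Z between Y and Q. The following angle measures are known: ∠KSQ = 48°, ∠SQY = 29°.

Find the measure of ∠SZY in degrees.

1. ∠KYQ = 48°  [same arc KQ]
2. ∠SKY = 29°  [same arc YS]
3. ∠KZY = 103°  [△KZY]
4. ∠SZY = 77°  [linear pair at Z on KS]

∠SZY = 77°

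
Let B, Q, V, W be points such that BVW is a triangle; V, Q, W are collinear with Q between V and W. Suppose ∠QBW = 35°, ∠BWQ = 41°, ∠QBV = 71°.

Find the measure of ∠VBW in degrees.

1. ∠BQW = 104°  [△BQW]
2. ∠BWV = 41°  [Q on ray WV]
3. ∠BQV = 76°  [linear pair at Q on VW]
4. ∠BVQ = 33°  [△BVQ]
5. ∠BVW = 33°  [Q on ray VW]
6. ∠VBW = 106°  [△BVW]

∠VBW = 106°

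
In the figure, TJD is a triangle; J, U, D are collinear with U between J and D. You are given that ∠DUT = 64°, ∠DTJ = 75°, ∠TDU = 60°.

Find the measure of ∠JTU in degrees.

1. ∠JUT = 116°  [linear pair at U on JD]
2. ∠JDT = 60°  [U on ray DJ]
3. ∠DJT = 45°  [△TJD]
4. ∠TJU = 45°  [U on ray JD]
5. ∠JTU = 19°  [△TJU]

∠JTU = 19°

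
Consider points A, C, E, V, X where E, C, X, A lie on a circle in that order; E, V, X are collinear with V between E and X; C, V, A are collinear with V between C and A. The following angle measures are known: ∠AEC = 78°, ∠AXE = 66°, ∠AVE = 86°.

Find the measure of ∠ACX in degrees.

1. ∠AXC = 102°  [cyclic ECXA, opposite ∠E+∠X]
2. ∠AVX = 94°  [linear pair at V on EX]
3. ∠CAX = 20°  [△XVA]
4. ∠ACX = 58°  [△CXA]

∠ACX = 58°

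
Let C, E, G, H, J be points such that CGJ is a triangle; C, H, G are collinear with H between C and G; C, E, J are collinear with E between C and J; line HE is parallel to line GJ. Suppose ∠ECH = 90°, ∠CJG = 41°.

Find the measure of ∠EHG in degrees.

1. ∠GCJ = 90°  [H on CG, E on CJ]
2. ∠CGJ = 49°  [△CGJ]
3. ∠CHE = 49°  [HE∥GJ, corresponding at H]
4. ∠EHG = 131°  [linear pair at H on CG]

∠EHG = 131°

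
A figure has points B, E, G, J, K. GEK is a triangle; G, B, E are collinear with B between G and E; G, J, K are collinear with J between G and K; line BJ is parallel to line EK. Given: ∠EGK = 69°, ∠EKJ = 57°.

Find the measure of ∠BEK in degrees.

1. ∠EKG = 57°  [J on ray KG]
2. ∠GEK = 54°  [△GEK]
3. ∠BEK = 54°  [B on ray EG]

∠BEK = 54°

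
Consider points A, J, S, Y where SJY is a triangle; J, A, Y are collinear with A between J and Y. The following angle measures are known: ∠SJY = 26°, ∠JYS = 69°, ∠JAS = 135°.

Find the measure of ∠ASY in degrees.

∠ASY = 66°

1. ∠AYS = 69°  [A on ray YJ]
2. ∠SAY = 45°  [linear pair at A on JY]
3. ∠ASY = 66°  [△SAY]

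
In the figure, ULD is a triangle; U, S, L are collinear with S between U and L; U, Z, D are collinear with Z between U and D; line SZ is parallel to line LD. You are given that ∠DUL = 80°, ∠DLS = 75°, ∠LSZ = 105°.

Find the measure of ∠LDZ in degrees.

∠LDZ = 25°

1. ∠DLU = 75°  [S on ray LU]
2. ∠LDU = 25°  [△ULD]
3. ∠LDZ = 25°  [Z on ray DU]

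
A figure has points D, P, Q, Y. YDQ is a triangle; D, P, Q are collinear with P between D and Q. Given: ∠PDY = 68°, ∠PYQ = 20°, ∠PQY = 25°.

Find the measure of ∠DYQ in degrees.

∠DYQ = 87°

1. ∠QDY = 68°  [P on ray DQ]
2. ∠DQY = 25°  [P on ray QD]
3. ∠DYQ = 87°  [△YDQ]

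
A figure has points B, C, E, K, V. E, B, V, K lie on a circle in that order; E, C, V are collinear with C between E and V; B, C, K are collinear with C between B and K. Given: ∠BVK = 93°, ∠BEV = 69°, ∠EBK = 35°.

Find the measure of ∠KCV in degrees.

∠KCV = 76°

1. ∠BKV = 69°  [same arc BV]
2. ∠EVK = 35°  [same arc EK]
3. ∠KCV = 76°  [△VCK]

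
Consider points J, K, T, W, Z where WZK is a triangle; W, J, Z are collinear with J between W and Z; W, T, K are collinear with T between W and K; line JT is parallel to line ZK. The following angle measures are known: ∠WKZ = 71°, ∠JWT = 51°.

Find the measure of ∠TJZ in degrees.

1. ∠JTW = 71°  [JT∥ZK, corresponding at T]
2. ∠TJW = 58°  [△WJT]
3. ∠TJZ = 122°  [linear pair at J on WZ]

∠TJZ = 122°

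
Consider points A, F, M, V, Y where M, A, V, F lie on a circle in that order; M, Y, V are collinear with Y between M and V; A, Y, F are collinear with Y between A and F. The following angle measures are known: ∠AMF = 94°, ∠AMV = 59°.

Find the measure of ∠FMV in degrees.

1. ∠AVF = 86°  [cyclic MAVF, opposite ∠M+∠V]
2. ∠AFV = 59°  [same arc AV]
3. ∠FAV = 35°  [△AVF]
4. ∠FMV = 35°  [same arc VF]

∠FMV = 35°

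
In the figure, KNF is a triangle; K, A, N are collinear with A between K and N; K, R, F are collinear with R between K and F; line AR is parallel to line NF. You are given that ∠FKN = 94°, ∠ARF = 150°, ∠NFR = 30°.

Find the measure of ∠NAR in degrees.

∠NAR = 124°

1. ∠AKR = 94°  [A on KN, R on KF]
2. ∠ARK = 30°  [linear pair at R on KF]
3. ∠KAR = 56°  [△KAR]
4. ∠NAR = 124°  [linear pair at A on KN]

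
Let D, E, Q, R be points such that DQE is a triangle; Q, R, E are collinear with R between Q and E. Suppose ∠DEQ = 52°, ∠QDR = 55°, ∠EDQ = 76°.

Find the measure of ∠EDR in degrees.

1. ∠DQE = 52°  [△DQE]
2. ∠DER = 52°  [R on ray EQ]
3. ∠DQR = 52°  [R on ray QE]
4. ∠DRQ = 73°  [△DQR]
5. ∠DRE = 107°  [linear pair at R on QE]
6. ∠EDR = 21°  [△DRE]

∠EDR = 21°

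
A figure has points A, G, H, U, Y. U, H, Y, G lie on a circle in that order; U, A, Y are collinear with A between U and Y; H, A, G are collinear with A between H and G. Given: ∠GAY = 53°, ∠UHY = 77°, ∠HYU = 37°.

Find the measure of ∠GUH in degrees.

1. ∠HAU = 53°  [vertical angles at A]
2. ∠HUY = 66°  [△UHY]
3. ∠HGU = 37°  [same arc UH]
4. ∠GHU = 61°  [△UAH]
5. ∠GUH = 82°  [△UHG]

∠GUH = 82°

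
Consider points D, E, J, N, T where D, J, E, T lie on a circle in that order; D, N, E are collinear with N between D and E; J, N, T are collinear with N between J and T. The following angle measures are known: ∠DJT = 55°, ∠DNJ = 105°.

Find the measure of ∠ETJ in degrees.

∠ETJ = 20°

1. ∠DET = 55°  [same arc DT]
2. ∠ENT = 105°  [vertical angles at N]
3. ∠ETJ = 20°  [△ENT]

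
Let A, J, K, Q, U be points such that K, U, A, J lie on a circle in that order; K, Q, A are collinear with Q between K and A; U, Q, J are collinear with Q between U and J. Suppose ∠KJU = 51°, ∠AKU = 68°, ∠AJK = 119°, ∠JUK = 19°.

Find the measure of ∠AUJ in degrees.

∠AUJ = 42°

1. ∠JKU = 110°  [△KUJ]
2. ∠AJU = 68°  [same arc UA]
3. ∠JAU = 70°  [cyclic KUAJ, opposite ∠K+∠A]
4. ∠AUJ = 42°  [△UAJ]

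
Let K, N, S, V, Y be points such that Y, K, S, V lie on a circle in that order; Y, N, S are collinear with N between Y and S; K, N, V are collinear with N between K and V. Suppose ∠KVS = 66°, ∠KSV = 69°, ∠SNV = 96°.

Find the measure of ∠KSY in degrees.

∠KSY = 51°

1. ∠KYS = 66°  [same arc KS]
2. ∠KYV = 111°  [cyclic YKSV, opposite ∠Y+∠S]
3. ∠KNY = 96°  [vertical angles at N]
4. ∠VKY = 18°  [△YNK]
5. ∠KVY = 51°  [△YKV]
6. ∠KSY = 51°  [same arc YK]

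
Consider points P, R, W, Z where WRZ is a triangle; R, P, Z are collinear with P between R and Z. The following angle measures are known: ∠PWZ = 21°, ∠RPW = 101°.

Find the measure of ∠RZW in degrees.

∠RZW = 80°

1. ∠WPZ = 79°  [linear pair at P on RZ]
2. ∠PZW = 80°  [△WPZ]
3. ∠RZW = 80°  [P on ray ZR]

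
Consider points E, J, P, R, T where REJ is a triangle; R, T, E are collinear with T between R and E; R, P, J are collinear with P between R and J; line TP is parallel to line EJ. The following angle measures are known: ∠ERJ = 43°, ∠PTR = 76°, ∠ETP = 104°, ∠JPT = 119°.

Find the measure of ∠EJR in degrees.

1. ∠PRT = 43°  [T on RE, P on RJ]
2. ∠RPT = 61°  [△RTP]
3. ∠EJR = 61°  [TP∥EJ, corresponding at P]

∠EJR = 61°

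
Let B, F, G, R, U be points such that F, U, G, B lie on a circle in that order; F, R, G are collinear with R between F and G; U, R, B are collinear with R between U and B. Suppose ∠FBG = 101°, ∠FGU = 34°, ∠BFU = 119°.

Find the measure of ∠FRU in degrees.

1. ∠FUG = 79°  [cyclic FUGB, opposite ∠U+∠B]
2. ∠FBU = 34°  [same arc FU]
3. ∠GFU = 67°  [△FUG]
4. ∠BUF = 27°  [△FUB]
5. ∠FRU = 86°  [△FRU]

∠FRU = 86°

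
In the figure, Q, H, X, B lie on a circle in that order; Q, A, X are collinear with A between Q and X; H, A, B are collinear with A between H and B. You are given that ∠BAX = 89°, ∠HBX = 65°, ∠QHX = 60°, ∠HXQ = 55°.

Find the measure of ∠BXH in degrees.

1. ∠HAQ = 89°  [vertical angles at A]
2. ∠HQX = 65°  [same arc HX]
3. ∠HBQ = 55°  [same arc QH]
4. ∠BHQ = 26°  [△QAH]
5. ∠BQH = 99°  [△QHB]
6. ∠BXH = 81°  [cyclic QHXB, opposite ∠Q+∠X]

∠BXH = 81°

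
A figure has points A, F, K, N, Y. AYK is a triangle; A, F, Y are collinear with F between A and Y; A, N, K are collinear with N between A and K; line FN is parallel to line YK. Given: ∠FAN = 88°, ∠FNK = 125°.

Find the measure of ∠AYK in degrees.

∠AYK = 37°

1. ∠ANF = 55°  [linear pair at N on AK]
2. ∠AFN = 37°  [△AFN]
3. ∠AYK = 37°  [FN∥YK, corresponding at F]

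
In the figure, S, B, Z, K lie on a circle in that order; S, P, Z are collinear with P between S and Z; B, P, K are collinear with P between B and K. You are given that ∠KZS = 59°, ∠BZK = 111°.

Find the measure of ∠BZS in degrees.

1. ∠KBS = 59°  [same arc SK]
2. ∠BSK = 69°  [cyclic SBZK, opposite ∠S+∠Z]
3. ∠BKS = 52°  [△SBK]
4. ∠BZS = 52°  [same arc SB]

∠BZS = 52°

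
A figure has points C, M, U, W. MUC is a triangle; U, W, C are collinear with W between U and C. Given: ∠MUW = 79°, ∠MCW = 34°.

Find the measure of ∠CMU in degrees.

1. ∠CUM = 79°  [W on ray UC]
2. ∠MCU = 34°  [W on ray CU]
3. ∠CMU = 67°  [△MUC]

∠CMU = 67°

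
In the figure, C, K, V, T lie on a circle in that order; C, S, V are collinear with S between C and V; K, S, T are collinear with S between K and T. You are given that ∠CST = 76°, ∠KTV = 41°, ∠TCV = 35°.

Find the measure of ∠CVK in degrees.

1. ∠KSV = 76°  [vertical angles at S]
2. ∠TKV = 35°  [same arc VT]
3. ∠CVK = 69°  [△KSV]

∠CVK = 69°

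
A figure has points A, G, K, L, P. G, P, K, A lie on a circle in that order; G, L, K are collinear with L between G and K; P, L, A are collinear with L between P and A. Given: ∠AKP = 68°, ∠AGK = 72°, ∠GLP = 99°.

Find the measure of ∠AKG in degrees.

∠AKG = 41°

1. ∠APK = 72°  [same arc KA]
2. ∠ALK = 99°  [vertical angles at L]
3. ∠KAP = 40°  [△PKA]
4. ∠AKG = 41°  [△KLA]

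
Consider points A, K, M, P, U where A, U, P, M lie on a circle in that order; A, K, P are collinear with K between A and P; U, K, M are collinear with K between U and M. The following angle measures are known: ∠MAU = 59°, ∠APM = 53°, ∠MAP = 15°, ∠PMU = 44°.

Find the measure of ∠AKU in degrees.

1. ∠AUM = 53°  [same arc AM]
2. ∠PAU = 44°  [same arc UP]
3. ∠AKU = 83°  [△AKU]

∠AKU = 83°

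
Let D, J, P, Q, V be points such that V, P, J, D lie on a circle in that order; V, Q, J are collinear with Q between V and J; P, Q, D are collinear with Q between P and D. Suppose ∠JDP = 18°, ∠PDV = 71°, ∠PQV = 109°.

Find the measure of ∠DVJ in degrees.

1. ∠PJV = 71°  [same arc VP]
2. ∠JQP = 71°  [linear pair at Q on VJ]
3. ∠DPJ = 38°  [△PQJ]
4. ∠DVJ = 38°  [same arc JD]

∠DVJ = 38°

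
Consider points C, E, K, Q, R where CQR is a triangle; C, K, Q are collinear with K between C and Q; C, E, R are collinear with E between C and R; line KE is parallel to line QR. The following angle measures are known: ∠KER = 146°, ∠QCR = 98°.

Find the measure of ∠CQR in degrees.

∠CQR = 48°

1. ∠CEK = 34°  [linear pair at E on CR]
2. ∠ECK = 98°  [K on CQ, E on CR]
3. ∠CKE = 48°  [△CKE]
4. ∠CQR = 48°  [KE∥QR, corresponding at K]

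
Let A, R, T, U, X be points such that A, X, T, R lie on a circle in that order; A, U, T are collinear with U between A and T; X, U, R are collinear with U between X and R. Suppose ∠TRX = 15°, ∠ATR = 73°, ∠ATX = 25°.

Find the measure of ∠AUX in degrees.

1. ∠TAX = 15°  [same arc XT]
2. ∠AXR = 73°  [same arc AR]
3. ∠AUX = 92°  [△AUX]

∠AUX = 92°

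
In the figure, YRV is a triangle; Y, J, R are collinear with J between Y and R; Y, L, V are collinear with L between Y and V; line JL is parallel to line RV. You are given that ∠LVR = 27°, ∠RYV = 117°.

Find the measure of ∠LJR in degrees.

1. ∠RVY = 27°  [L on ray VY]
2. ∠VRY = 36°  [△YRV]
3. ∠LJY = 36°  [JL∥RV, corresponding at J]
4. ∠LJR = 144°  [linear pair at J on YR]

∠LJR = 144°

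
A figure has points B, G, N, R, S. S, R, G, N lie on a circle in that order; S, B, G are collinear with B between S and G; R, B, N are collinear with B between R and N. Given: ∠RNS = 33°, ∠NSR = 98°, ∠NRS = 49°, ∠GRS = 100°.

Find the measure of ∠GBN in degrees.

1. ∠RGS = 33°  [same arc SR]
2. ∠NGS = 49°  [same arc SN]
3. ∠GSR = 47°  [△SRG]
4. ∠GNR = 47°  [same arc RG]
5. ∠GBN = 84°  [△GBN]

∠GBN = 84°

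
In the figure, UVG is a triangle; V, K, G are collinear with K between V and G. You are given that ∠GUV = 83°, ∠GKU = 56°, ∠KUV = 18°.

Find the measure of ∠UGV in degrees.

1. ∠UKV = 124°  [linear pair at K on VG]
2. ∠KVU = 38°  [△UVK]
3. ∠GVU = 38°  [K on ray VG]
4. ∠UGV = 59°  [△UVG]

∠UGV = 59°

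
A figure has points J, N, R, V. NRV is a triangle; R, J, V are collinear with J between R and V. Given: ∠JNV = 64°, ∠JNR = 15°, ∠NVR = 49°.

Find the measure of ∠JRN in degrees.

1. ∠JVN = 49°  [J on ray VR]
2. ∠NJV = 67°  [△NJV]
3. ∠NJR = 113°  [linear pair at J on RV]
4. ∠JRN = 52°  [△NRJ]

∠JRN = 52°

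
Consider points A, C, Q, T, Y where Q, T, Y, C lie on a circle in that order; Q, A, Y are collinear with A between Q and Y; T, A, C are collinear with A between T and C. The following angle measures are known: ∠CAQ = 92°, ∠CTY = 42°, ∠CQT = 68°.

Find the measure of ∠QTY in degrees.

1. ∠TAY = 92°  [vertical angles at A]
2. ∠QYT = 46°  [△TAY]
3. ∠CYT = 112°  [cyclic QTYC, opposite ∠Q+∠Y]
4. ∠TCY = 26°  [△TYC]
5. ∠TQY = 26°  [same arc TY]
6. ∠QTY = 108°  [△QTY]

∠QTY = 108°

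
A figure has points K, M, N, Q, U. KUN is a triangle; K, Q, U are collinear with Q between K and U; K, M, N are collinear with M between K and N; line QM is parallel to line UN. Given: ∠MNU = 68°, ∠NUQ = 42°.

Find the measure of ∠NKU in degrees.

1. ∠KNU = 68°  [M on ray NK]
2. ∠KUN = 42°  [Q on ray UK]
3. ∠NKU = 70°  [△KUN]

∠NKU = 70°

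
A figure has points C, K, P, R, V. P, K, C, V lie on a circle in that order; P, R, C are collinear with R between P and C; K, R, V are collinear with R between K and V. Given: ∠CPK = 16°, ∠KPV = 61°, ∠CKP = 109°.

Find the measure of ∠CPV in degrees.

1. ∠CVK = 16°  [same arc KC]
2. ∠KCV = 119°  [cyclic PKCV, opposite ∠P+∠C]
3. ∠CKV = 45°  [△KCV]
4. ∠CPV = 45°  [same arc CV]

∠CPV = 45°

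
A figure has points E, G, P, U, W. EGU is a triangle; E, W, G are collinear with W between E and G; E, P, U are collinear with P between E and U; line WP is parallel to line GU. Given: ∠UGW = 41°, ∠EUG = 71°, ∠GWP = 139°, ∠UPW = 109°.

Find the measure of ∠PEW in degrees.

1. ∠EGU = 41°  [W on ray GE]
2. ∠GEU = 68°  [△EGU]
3. ∠PEW = 68°  [W on EG, P on EU]

∠PEW = 68°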